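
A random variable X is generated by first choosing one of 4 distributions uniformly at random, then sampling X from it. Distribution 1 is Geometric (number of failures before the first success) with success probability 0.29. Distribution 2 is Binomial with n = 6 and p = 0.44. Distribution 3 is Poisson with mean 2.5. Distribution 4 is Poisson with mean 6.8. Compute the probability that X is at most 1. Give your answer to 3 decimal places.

0.242

Conditional on each component, P(X ≤ 1): 1: 0.4959; 2: 0.176234; 3: 0.287297; 4: 0.00868745.
By total probability, P(X ≤ 1) = 0.25·0.4959 + 0.25·0.176234 + 0.25·0.287297 + 0.25·0.00868745 = 0.24203.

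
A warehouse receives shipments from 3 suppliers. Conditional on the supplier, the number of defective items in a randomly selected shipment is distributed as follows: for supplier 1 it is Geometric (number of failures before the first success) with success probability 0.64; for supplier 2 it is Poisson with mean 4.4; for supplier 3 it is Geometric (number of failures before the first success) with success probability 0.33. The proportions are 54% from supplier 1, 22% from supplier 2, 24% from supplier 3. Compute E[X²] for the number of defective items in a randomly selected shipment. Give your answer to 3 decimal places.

For each component E[X²] = Var + (mean)², giving 1: 1.19531; 2: 23.76; 3: 10.2746.
Overall E[X²] = 0.54·1.19531 + 0.22·23.76 + 0.24·10.2746 = 8.33856.

8.339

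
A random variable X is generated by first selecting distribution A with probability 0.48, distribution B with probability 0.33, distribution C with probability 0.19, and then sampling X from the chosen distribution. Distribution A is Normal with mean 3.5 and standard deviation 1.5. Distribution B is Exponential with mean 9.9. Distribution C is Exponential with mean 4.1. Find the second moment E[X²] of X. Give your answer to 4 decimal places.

For each component E[X²] = Var + (mean)², giving A: 14.5; B: 196.02; C: 33.62.
Overall E[X²] = 0.48·14.5 + 0.33·196.02 + 0.19·33.62 = 78.0344.

78.0344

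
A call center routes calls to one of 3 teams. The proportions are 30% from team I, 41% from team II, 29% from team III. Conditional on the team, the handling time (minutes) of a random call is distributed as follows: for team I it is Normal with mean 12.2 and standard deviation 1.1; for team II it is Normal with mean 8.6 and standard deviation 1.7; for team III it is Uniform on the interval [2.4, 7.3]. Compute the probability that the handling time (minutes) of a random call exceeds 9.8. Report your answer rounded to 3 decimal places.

Conditional on each team, P(X > 9.8): I: 0.985439; II: 0.240131; III: 0.
By total probability, P(X > 9.8) = 0.3·0.985439 + 0.41·0.240131 + 0.29·0 = 0.394085.

0.394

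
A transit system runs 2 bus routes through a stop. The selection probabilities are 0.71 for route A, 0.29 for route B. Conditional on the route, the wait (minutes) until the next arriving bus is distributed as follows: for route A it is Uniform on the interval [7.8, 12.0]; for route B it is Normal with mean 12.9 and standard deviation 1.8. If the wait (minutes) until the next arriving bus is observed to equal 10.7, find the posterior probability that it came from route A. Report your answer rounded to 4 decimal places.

0.8473

Likelihoods f(10.7 | ·): A: 0.238095; B: 0.105016.
Posterior ∝ prior × likelihood. Numerator for A: 0.71·0.238095 = 0.169048.
Normalizing constant: 0.71·0.238095 + 0.29·0.105016 = 0.199502.
P(A | observation) = 0.169048 / 0.199502 = 0.847346.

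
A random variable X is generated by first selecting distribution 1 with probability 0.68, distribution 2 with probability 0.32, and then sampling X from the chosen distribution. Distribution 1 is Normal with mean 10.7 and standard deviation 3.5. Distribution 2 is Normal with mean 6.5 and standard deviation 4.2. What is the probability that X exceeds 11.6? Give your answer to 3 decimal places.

Conditional on each component, P(X > 11.6): 1: 0.398534; 2: 0.112319.
By total probability, P(X > 11.6) = 0.68·0.398534 + 0.32·0.112319 = 0.306945.

0.307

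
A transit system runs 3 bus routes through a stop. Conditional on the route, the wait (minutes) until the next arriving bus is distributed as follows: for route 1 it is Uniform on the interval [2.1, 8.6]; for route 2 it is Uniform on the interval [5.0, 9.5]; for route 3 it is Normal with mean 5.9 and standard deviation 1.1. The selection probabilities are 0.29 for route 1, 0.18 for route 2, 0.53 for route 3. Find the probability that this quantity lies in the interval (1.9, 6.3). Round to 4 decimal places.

Conditional on each route, P(1.9 < X < 6.3): 1: 0.646154; 2: 0.288889; 3: 0.641797.
By total probability, P(1.9 < X < 6.3) = 0.29·0.646154 + 0.18·0.288889 + 0.53·0.641797 = 0.579537.

0.5795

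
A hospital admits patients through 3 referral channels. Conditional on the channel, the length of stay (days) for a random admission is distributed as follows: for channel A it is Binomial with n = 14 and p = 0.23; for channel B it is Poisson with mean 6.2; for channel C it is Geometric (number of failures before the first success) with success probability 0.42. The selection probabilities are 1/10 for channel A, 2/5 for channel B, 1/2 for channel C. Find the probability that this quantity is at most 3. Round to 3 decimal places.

0.556

Conditional on each channel, P(X ≤ 3): A: 0.592428; B: 0.134229; C: 0.886835.
By total probability, P(X ≤ 3) = 0.1·0.592428 + 0.4·0.134229 + 0.5·0.886835 = 0.556352.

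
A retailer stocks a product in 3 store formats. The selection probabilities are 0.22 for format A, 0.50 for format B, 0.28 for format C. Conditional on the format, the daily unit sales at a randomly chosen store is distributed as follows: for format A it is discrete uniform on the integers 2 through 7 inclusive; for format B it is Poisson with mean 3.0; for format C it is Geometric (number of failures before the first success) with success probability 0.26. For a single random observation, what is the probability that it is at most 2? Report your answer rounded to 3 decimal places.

Conditional on each format, P(X ≤ 2): A: 0.166667; B: 0.42319; C: 0.594776.
By total probability, P(X ≤ 2) = 0.22·0.166667 + 0.5·0.42319 + 0.28·0.594776 = 0.414799.

0.415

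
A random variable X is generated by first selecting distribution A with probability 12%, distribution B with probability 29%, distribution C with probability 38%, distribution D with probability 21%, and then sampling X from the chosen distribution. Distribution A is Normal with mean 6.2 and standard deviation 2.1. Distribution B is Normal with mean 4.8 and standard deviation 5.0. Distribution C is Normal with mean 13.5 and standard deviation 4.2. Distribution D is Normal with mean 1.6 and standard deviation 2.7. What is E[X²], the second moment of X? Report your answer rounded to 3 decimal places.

97.100

For each component E[X²] = Var + (mean)², giving A: 42.85; B: 48.04; C: 199.89; D: 9.85.
Overall E[X²] = 0.12·42.85 + 0.29·48.04 + 0.38·199.89 + 0.21·9.85 = 97.1003.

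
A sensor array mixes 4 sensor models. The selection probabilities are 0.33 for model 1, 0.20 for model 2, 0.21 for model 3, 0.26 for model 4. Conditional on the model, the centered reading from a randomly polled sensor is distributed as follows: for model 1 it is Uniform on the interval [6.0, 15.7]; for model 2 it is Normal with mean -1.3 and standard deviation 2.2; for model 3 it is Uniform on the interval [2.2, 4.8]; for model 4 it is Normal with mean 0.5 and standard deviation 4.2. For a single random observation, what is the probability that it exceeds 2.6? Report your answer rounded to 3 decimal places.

0.596

Conditional on each model, P(X > 2.6): 1: 1; 2: 0.038137; 3: 0.846154; 4: 0.308538.
By total probability, P(X > 2.6) = 0.33·1 + 0.2·0.038137 + 0.21·0.846154 + 0.26·0.308538 = 0.595539.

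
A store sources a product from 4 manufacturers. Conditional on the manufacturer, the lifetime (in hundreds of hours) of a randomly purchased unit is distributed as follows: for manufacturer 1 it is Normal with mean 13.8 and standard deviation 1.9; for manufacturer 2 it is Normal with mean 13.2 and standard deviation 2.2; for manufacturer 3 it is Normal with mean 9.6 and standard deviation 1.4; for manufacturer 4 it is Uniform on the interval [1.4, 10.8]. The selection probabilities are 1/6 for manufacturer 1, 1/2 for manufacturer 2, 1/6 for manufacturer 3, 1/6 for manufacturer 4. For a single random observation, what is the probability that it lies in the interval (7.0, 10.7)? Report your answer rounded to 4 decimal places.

0.2623

Conditional on each manufacturer, P(7.0 < X < 10.7): 1: 0.0512116; 2: 0.125487; 3: 0.752337; 4: 0.393617.
By total probability, P(7.0 < X < 10.7) = 0.166667·0.0512116 + 0.5·0.125487 + 0.166667·0.752337 + 0.166667·0.393617 = 0.262271.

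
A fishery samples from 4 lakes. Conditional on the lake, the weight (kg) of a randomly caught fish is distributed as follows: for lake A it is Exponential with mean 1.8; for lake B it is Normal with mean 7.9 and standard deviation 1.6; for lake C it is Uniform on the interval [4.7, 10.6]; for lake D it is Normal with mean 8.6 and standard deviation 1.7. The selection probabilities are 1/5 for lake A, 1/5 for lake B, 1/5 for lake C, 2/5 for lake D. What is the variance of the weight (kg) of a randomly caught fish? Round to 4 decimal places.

Per component, A: μ=1.8, E[X²]=6.48; B: μ=7.9, E[X²]=64.97; C: μ=7.65, E[X²]=61.4233; D: μ=8.6, E[X²]=76.85.
E[X] = 0.2·1.8 + 0.2·7.9 + 0.2·7.65 + 0.4·8.6 = 6.91.
E[X²] = 0.2·6.48 + 0.2·64.97 + 0.2·61.4233 + 0.4·76.85 = 57.3147.
Var(X) = E[X²] − (E[X])² = 57.3147 − 47.7481 = 9.56657.

9.5666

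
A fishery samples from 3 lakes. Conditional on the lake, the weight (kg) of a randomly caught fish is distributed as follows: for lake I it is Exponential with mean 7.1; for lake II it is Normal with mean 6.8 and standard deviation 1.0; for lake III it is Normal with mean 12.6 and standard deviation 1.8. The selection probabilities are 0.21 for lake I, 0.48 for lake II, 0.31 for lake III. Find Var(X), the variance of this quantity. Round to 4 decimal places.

Per component, I: μ=7.1, E[X²]=100.82; II: μ=6.8, E[X²]=47.24; III: μ=12.6, E[X²]=162.
E[X] = 0.21·7.1 + 0.48·6.8 + 0.31·12.6 = 8.661.
E[X²] = 0.21·100.82 + 0.48·47.24 + 0.31·162 = 94.0674.
Var(X) = E[X²] − (E[X])² = 94.0674 − 75.0129 = 19.0545.

19.0545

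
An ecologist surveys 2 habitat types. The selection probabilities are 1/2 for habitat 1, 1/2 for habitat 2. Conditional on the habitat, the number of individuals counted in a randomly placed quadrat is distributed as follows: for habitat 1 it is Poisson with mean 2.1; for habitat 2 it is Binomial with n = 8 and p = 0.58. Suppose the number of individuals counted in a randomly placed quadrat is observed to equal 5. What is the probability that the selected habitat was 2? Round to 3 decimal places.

0.867

Likelihoods P(X=5 | ·): 1: 0.041677; 2: 0.272318.
Posterior ∝ prior × likelihood. Numerator for 2: 0.5·0.272318 = 0.136159.
Normalizing constant: 0.5·0.041677 + 0.5·0.272318 = 0.156997.
P(2 | observation) = 0.136159 / 0.156997 = 0.867268.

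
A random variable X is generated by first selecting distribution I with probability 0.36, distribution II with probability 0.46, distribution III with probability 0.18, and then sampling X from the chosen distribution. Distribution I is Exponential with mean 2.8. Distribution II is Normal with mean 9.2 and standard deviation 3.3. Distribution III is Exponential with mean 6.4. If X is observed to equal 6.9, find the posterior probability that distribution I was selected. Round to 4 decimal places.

Likelihoods f(6.9 | ·): I: 0.030382; II: 0.0948229; III: 0.0531614.
Posterior ∝ prior × likelihood. Numerator for I: 0.36·0.030382 = 0.0109375.
Normalizing constant: 0.36·0.030382 + 0.46·0.0948229 + 0.18·0.0531614 = 0.0641251.
P(I | observation) = 0.0109375 / 0.0641251 = 0.170565.

0.1706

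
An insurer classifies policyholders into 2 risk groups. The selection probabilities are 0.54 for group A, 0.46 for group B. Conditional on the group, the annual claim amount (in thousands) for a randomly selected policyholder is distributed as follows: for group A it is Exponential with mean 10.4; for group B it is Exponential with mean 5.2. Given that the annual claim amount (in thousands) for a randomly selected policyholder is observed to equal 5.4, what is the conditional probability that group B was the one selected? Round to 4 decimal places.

Likelihoods f(5.4 | ·): A: 0.0572094; B: 0.0680767.
Posterior ∝ prior × likelihood. Numerator for B: 0.46·0.0680767 = 0.0313153.
Normalizing constant: 0.54·0.0572094 + 0.46·0.0680767 = 0.0622084.
P(B | observation) = 0.0313153 / 0.0622084 = 0.503393.

0.5034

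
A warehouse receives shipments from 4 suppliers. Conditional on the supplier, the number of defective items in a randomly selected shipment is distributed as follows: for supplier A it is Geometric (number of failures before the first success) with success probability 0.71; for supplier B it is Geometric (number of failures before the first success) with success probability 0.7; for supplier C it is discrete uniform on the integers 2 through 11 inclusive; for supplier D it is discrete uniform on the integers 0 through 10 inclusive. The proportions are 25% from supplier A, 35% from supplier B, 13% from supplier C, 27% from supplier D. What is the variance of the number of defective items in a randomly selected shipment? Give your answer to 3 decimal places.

Per component, A: μ=0.408451, E[X²]=0.742115; B: μ=0.428571, E[X²]=0.795918; C: μ=6.5, E[X²]=50.5; D: μ=5, E[X²]=35.
E[X] = 0.25·0.408451 + 0.35·0.428571 + 0.13·6.5 + 0.27·5 = 2.44711.
E[X²] = 0.25·0.742115 + 0.35·0.795918 + 0.13·50.5 + 0.27·35 = 16.4791.
Var(X) = E[X²] − (E[X])² = 16.4791 − 5.98836 = 10.4907.

10.491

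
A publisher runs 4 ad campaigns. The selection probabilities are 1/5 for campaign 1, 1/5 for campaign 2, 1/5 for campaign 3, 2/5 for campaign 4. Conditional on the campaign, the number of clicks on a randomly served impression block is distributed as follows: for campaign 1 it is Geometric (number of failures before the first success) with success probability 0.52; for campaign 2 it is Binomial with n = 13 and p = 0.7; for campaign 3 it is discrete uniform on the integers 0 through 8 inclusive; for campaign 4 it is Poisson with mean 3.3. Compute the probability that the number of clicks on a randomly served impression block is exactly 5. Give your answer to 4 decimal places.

Conditional on each campaign, P(X = 5): 1: 0.0132498; 2: 0.0141918; 3: 0.111111; 4: 0.120286.
By total probability, P(X = 5) = 0.2·0.0132498 + 0.2·0.0141918 + 0.2·0.111111 + 0.4·0.120286 = 0.0758251.

0.0758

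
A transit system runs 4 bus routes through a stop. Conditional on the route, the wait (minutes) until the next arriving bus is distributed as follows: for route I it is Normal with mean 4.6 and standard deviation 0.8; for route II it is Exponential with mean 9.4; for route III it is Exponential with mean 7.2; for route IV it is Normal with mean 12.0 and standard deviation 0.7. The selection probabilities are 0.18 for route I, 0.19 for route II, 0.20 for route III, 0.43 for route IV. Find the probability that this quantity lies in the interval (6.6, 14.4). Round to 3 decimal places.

Conditional on each route, P(6.6 < X < 14.4): I: 0.00620967; II: 0.279408; III: 0.264514; IV: 0.999697.
By total probability, P(6.6 < X < 14.4) = 0.18·0.00620967 + 0.19·0.279408 + 0.2·0.264514 + 0.43·0.999697 = 0.536978.

0.537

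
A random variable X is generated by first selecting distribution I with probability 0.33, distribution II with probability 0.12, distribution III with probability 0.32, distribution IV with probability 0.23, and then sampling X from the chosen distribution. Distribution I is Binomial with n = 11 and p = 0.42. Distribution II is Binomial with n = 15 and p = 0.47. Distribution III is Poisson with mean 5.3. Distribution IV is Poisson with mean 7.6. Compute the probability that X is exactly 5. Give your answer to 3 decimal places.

0.170

Conditional on each component, P(X = 5): I: 0.229856; II: 0.120449; III: 0.173955; IV: 0.105742.
By total probability, P(X = 5) = 0.33·0.229856 + 0.12·0.120449 + 0.32·0.173955 + 0.23·0.105742 = 0.170293.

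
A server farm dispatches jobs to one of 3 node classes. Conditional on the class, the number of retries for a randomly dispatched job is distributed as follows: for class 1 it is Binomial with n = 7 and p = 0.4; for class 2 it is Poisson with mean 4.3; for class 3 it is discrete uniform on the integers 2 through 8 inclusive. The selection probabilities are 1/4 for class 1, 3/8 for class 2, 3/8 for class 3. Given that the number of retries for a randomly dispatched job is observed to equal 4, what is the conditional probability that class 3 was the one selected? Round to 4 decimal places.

Likelihoods P(X=4 | ·): 1: 0.193536; 2: 0.193284; 3: 0.142857.
Posterior ∝ prior × likelihood. Numerator for 3: 0.375·0.142857 = 0.0535714.
Normalizing constant: 0.25·0.193536 + 0.375·0.193284 + 0.375·0.142857 = 0.174437.
P(3 | observation) = 0.0535714 / 0.174437 = 0.30711.

0.3071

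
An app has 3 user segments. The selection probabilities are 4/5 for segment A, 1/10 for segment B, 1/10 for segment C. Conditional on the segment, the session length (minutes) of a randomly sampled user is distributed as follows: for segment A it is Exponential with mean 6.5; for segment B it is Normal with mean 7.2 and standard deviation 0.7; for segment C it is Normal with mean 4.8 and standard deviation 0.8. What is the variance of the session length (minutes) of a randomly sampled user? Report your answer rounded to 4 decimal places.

34.2410

Per component, A: μ=6.5, E[X²]=84.5; B: μ=7.2, E[X²]=52.33; C: μ=4.8, E[X²]=23.68.
E[X] = 0.8·6.5 + 0.1·7.2 + 0.1·4.8 = 6.4.
E[X²] = 0.8·84.5 + 0.1·52.33 + 0.1·23.68 = 75.201.
Var(X) = E[X²] − (E[X])² = 75.201 − 40.96 = 34.241.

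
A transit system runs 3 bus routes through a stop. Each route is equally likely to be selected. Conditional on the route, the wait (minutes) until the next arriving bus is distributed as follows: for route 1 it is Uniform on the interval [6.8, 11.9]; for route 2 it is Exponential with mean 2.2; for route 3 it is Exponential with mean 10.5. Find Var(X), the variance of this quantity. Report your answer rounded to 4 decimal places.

52.5675

Per component, 1: μ=9.35, E[X²]=89.59; 2: μ=2.2, E[X²]=9.68; 3: μ=10.5, E[X²]=220.5.
E[X] = 0.333333·9.35 + 0.333333·2.2 + 0.333333·10.5 = 7.35.
E[X²] = 0.333333·89.59 + 0.333333·9.68 + 0.333333·220.5 = 106.59.
Var(X) = E[X²] − (E[X])² = 106.59 − 54.0225 = 52.5675.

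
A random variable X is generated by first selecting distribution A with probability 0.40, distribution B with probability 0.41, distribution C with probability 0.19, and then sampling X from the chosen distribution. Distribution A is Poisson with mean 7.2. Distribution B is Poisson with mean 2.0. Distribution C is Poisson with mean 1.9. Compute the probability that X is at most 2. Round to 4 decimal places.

0.4213

Conditional on each component, P(X ≤ 2): A: 0.0254735; B: 0.676676; C: 0.70372.
By total probability, P(X ≤ 2) = 0.4·0.0254735 + 0.41·0.676676 + 0.19·0.70372 = 0.421334.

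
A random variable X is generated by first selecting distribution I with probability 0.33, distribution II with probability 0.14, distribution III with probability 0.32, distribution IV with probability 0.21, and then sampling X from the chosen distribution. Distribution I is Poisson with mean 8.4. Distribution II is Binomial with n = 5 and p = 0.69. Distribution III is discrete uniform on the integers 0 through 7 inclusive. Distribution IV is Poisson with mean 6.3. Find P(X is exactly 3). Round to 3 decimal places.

Conditional on each component, P(X = 3): I: 0.0222133; II: 0.315697; III: 0.125; IV: 0.0765271.
By total probability, P(X = 3) = 0.33·0.0222133 + 0.14·0.315697 + 0.32·0.125 + 0.21·0.0765271 = 0.107599.

0.108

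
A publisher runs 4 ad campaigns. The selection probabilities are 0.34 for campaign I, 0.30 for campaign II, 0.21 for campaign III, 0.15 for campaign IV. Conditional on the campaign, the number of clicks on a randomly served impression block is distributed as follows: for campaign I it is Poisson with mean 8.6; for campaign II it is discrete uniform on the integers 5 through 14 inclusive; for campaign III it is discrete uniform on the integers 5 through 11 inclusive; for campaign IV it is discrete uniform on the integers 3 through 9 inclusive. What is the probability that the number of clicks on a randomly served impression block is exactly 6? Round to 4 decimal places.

0.1166

Conditional on each campaign, P(X = 6): I: 0.103449; II: 0.1; III: 0.142857; IV: 0.142857.
By total probability, P(X = 6) = 0.34·0.103449 + 0.3·0.1 + 0.21·0.142857 + 0.15·0.142857 = 0.116601.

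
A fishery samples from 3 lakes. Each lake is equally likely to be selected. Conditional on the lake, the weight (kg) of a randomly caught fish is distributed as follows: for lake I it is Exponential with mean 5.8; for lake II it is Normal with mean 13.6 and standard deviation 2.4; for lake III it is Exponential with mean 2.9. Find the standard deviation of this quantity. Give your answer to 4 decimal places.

6.0293

Per component, I: μ=5.8, E[X²]=67.28; II: μ=13.6, E[X²]=190.72; III: μ=2.9, E[X²]=16.82.
E[X] = 0.333333·5.8 + 0.333333·13.6 + 0.333333·2.9 = 7.43333.
E[X²] = 0.333333·67.28 + 0.333333·190.72 + 0.333333·16.82 = 91.6067.
Var(X) = E[X²] − (E[X])² = 91.6067 − 55.2544 = 36.3522.
SD(X) = √36.3522 = 6.02928.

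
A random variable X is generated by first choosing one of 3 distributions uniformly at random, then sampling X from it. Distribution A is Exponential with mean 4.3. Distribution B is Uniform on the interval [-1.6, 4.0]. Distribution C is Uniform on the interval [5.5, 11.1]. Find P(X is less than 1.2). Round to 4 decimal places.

Conditional on each component, P(X < 1.2): A: 0.243513; B: 0.5; C: 0.
By total probability, P(X < 1.2) = 0.333333·0.243513 + 0.333333·0.5 + 0.333333·0 = 0.247838.

0.2478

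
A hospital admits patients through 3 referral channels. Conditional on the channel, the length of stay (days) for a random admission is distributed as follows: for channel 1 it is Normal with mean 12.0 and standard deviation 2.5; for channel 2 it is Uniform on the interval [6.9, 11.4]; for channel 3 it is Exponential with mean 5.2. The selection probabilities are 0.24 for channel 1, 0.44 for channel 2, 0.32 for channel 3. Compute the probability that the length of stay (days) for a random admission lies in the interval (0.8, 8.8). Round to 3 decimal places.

0.425

Conditional on each channel, P(0.8 < X < 8.8): 1: 0.100269; 2: 0.422222; 3: 0.67331.
By total probability, P(0.8 < X < 8.8) = 0.24·0.100269 + 0.44·0.422222 + 0.32·0.67331 = 0.425301.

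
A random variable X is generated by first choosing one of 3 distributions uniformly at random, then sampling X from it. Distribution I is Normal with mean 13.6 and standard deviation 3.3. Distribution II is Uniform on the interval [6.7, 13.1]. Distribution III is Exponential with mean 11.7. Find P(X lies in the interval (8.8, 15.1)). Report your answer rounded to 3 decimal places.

Conditional on each component, P(8.8 < X < 15.1): I: 0.602384; II: 0.671875; III: 0.196252.
By total probability, P(8.8 < X < 15.1) = 0.333333·0.602384 + 0.333333·0.671875 + 0.333333·0.196252 = 0.49017.

0.490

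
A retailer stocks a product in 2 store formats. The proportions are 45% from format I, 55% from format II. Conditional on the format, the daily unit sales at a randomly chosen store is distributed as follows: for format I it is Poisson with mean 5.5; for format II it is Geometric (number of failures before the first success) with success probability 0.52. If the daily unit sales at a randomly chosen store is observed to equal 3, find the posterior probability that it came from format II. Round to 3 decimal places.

0.383

Likelihoods P(X=3 | ·): I: 0.113323; II: 0.0575078.
Posterior ∝ prior × likelihood. Numerator for II: 0.55·0.0575078 = 0.0316293.
Normalizing constant: 0.45·0.113323 + 0.55·0.0575078 = 0.0826246.
P(II | observation) = 0.0316293 / 0.0826246 = 0.382808.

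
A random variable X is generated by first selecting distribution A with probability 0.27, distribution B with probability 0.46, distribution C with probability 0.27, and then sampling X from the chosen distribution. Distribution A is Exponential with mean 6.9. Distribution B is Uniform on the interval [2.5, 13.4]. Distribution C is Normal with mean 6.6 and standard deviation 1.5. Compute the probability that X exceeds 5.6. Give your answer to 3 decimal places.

0.651

Conditional on each component, P(X > 5.6): A: 0.444149; B: 0.715596; C: 0.747507.
By total probability, P(X > 5.6) = 0.27·0.444149 + 0.46·0.715596 + 0.27·0.747507 = 0.650922.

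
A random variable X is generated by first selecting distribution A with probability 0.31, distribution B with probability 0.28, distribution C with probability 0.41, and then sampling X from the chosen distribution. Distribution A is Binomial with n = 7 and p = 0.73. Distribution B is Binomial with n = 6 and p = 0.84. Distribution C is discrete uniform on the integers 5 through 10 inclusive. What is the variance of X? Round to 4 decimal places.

3.2705

Per component, A: μ=5.11, E[X²]=27.4918; B: μ=5.04, E[X²]=26.208; C: μ=7.5, E[X²]=59.1667.
E[X] = 0.31·5.11 + 0.28·5.04 + 0.41·7.5 = 6.0703.
E[X²] = 0.31·27.4918 + 0.28·26.208 + 0.41·59.1667 = 40.119.
Var(X) = E[X²] − (E[X])² = 40.119 − 36.8485 = 3.27049.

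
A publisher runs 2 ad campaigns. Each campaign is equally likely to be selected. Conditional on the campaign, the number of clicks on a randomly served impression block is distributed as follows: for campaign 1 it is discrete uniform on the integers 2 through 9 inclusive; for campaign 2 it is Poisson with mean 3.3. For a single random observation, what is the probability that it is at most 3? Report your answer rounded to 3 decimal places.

0.415

Conditional on each campaign, P(X ≤ 3): 1: 0.25; 2: 0.580338.
By total probability, P(X ≤ 3) = 0.5·0.25 + 0.5·0.580338 = 0.415169.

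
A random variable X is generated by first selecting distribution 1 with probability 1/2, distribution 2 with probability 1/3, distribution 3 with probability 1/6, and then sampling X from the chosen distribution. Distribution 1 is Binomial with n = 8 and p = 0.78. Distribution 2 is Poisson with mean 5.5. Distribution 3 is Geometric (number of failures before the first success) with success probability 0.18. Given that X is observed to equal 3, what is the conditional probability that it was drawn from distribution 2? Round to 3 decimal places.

Likelihoods P(X=3 | ·): 1: 0.0136957; 2: 0.113323; 3: 0.0992462.
Posterior ∝ prior × likelihood. Numerator for 2: 0.333333·0.113323 = 0.0377743.
Normalizing constant: 0.5·0.0136957 + 0.333333·0.113323 + 0.166667·0.0992462 = 0.0611632.
P(2 | observation) = 0.0377743 / 0.0611632 = 0.617598.

0.618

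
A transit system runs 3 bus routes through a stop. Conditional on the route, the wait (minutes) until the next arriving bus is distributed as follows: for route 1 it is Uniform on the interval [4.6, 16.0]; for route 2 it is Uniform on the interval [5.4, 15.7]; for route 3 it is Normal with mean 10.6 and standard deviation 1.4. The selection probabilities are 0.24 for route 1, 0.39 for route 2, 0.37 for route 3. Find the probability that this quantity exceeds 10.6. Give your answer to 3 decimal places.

Conditional on each route, P(X > 10.6): 1: 0.473684; 2: 0.495146; 3: 0.5.
By total probability, P(X > 10.6) = 0.24·0.473684 + 0.39·0.495146 + 0.37·0.5 = 0.491791.

0.492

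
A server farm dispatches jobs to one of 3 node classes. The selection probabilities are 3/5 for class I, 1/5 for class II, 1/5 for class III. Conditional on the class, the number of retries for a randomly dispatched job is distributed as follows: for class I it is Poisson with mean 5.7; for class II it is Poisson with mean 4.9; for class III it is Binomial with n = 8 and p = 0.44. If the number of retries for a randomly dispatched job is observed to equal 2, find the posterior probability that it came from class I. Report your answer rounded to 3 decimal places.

0.389

Likelihoods P(X=2 | ·): I: 0.0543552; II: 0.0893962; III: 0.167183.
Posterior ∝ prior × likelihood. Numerator for I: 0.6·0.0543552 = 0.0326131.
Normalizing constant: 0.6·0.0543552 + 0.2·0.0893962 + 0.2·0.167183 = 0.0839289.
P(I | observation) = 0.0326131 / 0.0839289 = 0.38858.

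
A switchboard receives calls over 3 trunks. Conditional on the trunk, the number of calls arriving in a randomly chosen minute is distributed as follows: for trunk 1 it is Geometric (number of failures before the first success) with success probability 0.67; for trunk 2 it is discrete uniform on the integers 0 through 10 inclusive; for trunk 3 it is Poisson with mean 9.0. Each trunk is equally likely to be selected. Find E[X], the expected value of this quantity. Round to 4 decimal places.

4.8308

Component means — 1: 0.492537; 2: 5; 3: 9.
E[X] = 0.333333·0.492537 + 0.333333·5 + 0.333333·9 = 4.83085.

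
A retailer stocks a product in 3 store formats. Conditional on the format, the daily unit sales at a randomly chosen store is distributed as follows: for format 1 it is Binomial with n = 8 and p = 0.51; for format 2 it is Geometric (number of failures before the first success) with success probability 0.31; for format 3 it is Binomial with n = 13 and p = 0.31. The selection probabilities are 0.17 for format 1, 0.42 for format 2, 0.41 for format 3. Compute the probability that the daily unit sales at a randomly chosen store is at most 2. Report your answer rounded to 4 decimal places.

0.3788

Conditional on each format, P(X ≤ 2): 1: 0.131798; 2: 0.671491; 3: 0.18149.
By total probability, P(X ≤ 2) = 0.17·0.131798 + 0.42·0.671491 + 0.41·0.18149 = 0.378843.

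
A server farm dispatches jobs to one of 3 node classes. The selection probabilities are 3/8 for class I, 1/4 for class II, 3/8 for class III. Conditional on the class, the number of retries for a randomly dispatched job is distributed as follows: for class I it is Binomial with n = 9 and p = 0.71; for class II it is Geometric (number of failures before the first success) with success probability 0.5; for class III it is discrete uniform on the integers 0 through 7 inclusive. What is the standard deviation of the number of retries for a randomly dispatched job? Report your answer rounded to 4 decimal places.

2.7655

Per component, I: μ=6.39, E[X²]=42.6852; II: μ=1, E[X²]=3; III: μ=3.5, E[X²]=17.5.
E[X] = 0.375·6.39 + 0.25·1 + 0.375·3.5 = 3.95875.
E[X²] = 0.375·42.6852 + 0.25·3 + 0.375·17.5 = 23.3194.
Var(X) = E[X²] − (E[X])² = 23.3194 − 15.6717 = 7.64775.
SD(X) = √7.64775 = 2.76546.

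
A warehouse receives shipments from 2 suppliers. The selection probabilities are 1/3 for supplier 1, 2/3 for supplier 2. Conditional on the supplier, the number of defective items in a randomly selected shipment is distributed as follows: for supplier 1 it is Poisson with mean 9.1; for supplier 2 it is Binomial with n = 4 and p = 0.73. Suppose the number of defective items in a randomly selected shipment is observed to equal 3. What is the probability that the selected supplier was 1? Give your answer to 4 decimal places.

0.0164

Likelihoods P(X=3 | ·): 1: 0.0140247; 2: 0.420138.
Posterior ∝ prior × likelihood. Numerator for 1: 0.333333·0.0140247 = 0.0046749.
Normalizing constant: 0.333333·0.0140247 + 0.666667·0.420138 = 0.284767.
P(1 | observation) = 0.0046749 / 0.284767 = 0.0164166.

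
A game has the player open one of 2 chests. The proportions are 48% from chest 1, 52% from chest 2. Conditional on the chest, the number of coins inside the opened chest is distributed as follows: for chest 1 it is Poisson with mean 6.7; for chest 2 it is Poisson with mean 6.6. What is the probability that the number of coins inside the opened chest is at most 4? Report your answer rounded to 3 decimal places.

Conditional on each chest, P(X ≤ 4): 1: 0.202159; 2: 0.212704.
By total probability, P(X ≤ 4) = 0.48·0.202159 + 0.52·0.212704 = 0.207642.

0.208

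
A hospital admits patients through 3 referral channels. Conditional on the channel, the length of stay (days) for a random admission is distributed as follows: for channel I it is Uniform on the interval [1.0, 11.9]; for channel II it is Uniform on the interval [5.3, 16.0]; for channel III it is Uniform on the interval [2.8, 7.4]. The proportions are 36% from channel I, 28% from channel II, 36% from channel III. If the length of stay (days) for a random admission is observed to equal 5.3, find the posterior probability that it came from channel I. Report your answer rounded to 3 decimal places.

0.240

Likelihoods f(5.3 | ·): I: 0.0917431; II: 0.0934579; III: 0.217391.
Posterior ∝ prior × likelihood. Numerator for I: 0.36·0.0917431 = 0.0330275.
Normalizing constant: 0.36·0.0917431 + 0.28·0.0934579 + 0.36·0.217391 = 0.137457.
P(I | observation) = 0.0330275 / 0.137457 = 0.240276.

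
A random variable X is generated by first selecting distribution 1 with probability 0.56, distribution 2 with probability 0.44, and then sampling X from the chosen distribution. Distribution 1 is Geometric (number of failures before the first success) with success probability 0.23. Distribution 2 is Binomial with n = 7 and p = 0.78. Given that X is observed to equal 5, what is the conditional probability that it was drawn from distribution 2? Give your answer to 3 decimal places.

0.787

Likelihoods P(X=5 | ·): 1: 0.062256; 2: 0.293452.
Posterior ∝ prior × likelihood. Numerator for 2: 0.44·0.293452 = 0.129119.
Normalizing constant: 0.56·0.062256 + 0.44·0.293452 = 0.163982.
P(2 | observation) = 0.129119 / 0.163982 = 0.787396.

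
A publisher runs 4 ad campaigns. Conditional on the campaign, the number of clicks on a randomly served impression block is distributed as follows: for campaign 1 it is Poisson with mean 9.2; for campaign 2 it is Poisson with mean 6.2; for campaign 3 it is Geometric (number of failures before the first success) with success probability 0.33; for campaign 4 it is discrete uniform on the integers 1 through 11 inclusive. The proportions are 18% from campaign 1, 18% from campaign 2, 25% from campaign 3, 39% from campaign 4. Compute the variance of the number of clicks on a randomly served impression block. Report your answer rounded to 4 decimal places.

Per component, 1: μ=9.2, E[X²]=93.84; 2: μ=6.2, E[X²]=44.64; 3: μ=2.0303, E[X²]=10.2746; 4: μ=6, E[X²]=46.
E[X] = 0.18·9.2 + 0.18·6.2 + 0.25·2.0303 + 0.39·6 = 5.61958.
E[X²] = 0.18·93.84 + 0.18·44.64 + 0.25·10.2746 + 0.39·46 = 45.435.
Var(X) = E[X²] − (E[X])² = 45.435 − 31.5796 = 13.8554.

13.8554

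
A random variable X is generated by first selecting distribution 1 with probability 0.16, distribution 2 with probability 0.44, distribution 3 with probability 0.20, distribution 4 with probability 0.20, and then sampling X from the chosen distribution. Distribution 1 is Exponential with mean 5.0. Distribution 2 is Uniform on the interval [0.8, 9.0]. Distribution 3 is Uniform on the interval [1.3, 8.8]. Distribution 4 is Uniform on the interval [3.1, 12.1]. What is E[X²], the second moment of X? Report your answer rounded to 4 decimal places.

For each component E[X²] = Var + (mean)², giving 1: 50; 2: 29.6133; 3: 30.19; 4: 64.51.
Overall E[X²] = 0.16·50 + 0.44·29.6133 + 0.2·30.19 + 0.2·64.51 = 39.9699.

39.9699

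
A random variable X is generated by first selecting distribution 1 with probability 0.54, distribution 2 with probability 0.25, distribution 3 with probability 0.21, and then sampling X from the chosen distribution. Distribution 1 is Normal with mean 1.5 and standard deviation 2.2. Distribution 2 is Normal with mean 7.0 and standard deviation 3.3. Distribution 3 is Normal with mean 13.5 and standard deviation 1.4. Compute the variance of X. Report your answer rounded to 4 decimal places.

28.3792

Per component, 1: μ=1.5, E[X²]=7.09; 2: μ=7, E[X²]=59.89; 3: μ=13.5, E[X²]=184.21.
E[X] = 0.54·1.5 + 0.25·7 + 0.21·13.5 = 5.395.
E[X²] = 0.54·7.09 + 0.25·59.89 + 0.21·184.21 = 57.4852.
Var(X) = E[X²] − (E[X])² = 57.4852 − 29.106 = 28.3792.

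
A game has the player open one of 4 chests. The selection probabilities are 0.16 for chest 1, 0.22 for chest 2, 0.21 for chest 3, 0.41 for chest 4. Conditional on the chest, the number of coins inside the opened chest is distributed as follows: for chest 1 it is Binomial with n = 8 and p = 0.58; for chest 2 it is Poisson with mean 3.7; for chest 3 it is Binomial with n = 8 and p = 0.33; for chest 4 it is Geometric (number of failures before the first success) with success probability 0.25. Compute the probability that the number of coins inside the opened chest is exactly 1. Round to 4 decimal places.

0.1323

Conditional on each chest, P(X = 1): 1: 0.010697; 2: 0.091477; 3: 0.160003; 4: 0.1875.
By total probability, P(X = 1) = 0.16·0.010697 + 0.22·0.091477 + 0.21·0.160003 + 0.41·0.1875 = 0.132312.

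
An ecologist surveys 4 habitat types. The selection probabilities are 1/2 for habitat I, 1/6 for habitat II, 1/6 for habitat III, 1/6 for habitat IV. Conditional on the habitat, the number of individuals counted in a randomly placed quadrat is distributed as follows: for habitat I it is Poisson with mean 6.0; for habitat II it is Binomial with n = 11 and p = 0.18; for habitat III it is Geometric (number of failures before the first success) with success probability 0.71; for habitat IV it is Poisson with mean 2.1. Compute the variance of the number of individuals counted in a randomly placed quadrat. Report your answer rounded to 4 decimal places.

9.0846

Per component, I: μ=6, E[X²]=42; II: μ=1.98, E[X²]=5.544; III: μ=0.408451, E[X²]=0.742115; IV: μ=2.1, E[X²]=6.51.
E[X] = 0.5·6 + 0.166667·1.98 + 0.166667·0.408451 + 0.166667·2.1 = 3.74808.
E[X²] = 0.5·42 + 0.166667·5.544 + 0.166667·0.742115 + 0.166667·6.51 = 23.1327.
Var(X) = E[X²] − (E[X])² = 23.1327 − 14.0481 = 9.08462.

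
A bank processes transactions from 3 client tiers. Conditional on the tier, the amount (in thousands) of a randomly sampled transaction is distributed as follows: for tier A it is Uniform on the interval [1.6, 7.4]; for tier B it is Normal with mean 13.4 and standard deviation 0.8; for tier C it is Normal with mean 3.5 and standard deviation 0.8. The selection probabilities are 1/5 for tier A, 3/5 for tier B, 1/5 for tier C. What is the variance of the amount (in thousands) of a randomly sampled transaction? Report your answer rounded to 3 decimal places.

Per component, A: μ=4.5, E[X²]=23.0533; B: μ=13.4, E[X²]=180.2; C: μ=3.5, E[X²]=12.89.
E[X] = 0.2·4.5 + 0.6·13.4 + 0.2·3.5 = 9.64.
E[X²] = 0.2·23.0533 + 0.6·180.2 + 0.2·12.89 = 115.309.
Var(X) = E[X²] − (E[X])² = 115.309 − 92.9296 = 22.3791.

22.379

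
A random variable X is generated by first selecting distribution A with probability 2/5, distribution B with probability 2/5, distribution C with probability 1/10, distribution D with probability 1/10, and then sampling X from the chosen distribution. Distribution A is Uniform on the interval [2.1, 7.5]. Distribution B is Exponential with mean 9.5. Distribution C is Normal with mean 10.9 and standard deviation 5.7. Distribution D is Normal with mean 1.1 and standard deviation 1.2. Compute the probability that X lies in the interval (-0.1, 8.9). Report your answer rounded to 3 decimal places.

Conditional on each component, P(-0.1 < X < 8.9): A: 1; B: 0.608137; C: 0.336026; D: 0.841345.
By total probability, P(-0.1 < X < 8.9) = 0.4·1 + 0.4·0.608137 + 0.1·0.336026 + 0.1·0.841345 = 0.760992.

0.761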